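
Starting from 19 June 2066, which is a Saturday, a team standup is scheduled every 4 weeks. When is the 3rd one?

The 3rd occurrence is 2 intervals after the first: 2 × 28 = 56 days after 19 June 2066.
June has 30 days — 11 days to the end of June leaves 45.
July has 31 days (14 left).
14 days into August → 14 August 2066.

14 August 2066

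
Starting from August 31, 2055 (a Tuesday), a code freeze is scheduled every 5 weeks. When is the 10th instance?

July 11, 2056

The 10th occurrence is 9 intervals after the first: 9 × 35 = 315 days after August 31, 2055.
August has 31 days — 0 days to the end of August leaves 315.
September has 30 days (285 left).
October has 31 days (254 left).
November has 30 days (224 left).
December has 31 days (193 left).
January has 31 days (162 left).
February has 29 days (133 left).
March has 31 days (102 left).
April has 30 days (72 left).
May has 31 days (41 left).
June has 30 days (11 left).
11 days into July → July 11, 2056.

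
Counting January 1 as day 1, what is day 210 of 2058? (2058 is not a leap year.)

January has 31 days (210 − 31 = 179 remain).
February has 28 days (179 − 28 = 151 remain).
March has 31 days (151 − 31 = 120 remain).
April has 30 days (120 − 30 = 90 remain).
May has 31 days (90 − 31 = 59 remain).
June has 30 days (59 − 30 = 29 remain).
29 into July → July 29.

July 29, 2058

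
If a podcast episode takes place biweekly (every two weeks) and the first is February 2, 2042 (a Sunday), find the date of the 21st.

November 9, 2042

The 21st occurrence is 20 intervals after the first: 20 × 14 = 280 days after February 2, 2042.
February has 28 days — 26 days to the end of February leaves 254.
March has 31 days (223 left).
April has 30 days (193 left).
May has 31 days (162 left).
June has 30 days (132 left).
July has 31 days (101 left).
August has 31 days (70 left).
September has 30 days (40 left).
October has 31 days (9 left).
9 days into November → November 9, 2042.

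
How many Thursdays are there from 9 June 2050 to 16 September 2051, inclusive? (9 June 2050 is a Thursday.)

67

9 June 2050 is a Thursday; the first Thursday on or after it is 9 June 2050.
From 9 June 2050 to 16 September 2051: 205 + 259 = 464 days (rest of 2050, to 16 September 2051 in 2051).
464 ÷ 7 = 66 full weeks with remainder 2, so 66 more Thursdays after the first → 67.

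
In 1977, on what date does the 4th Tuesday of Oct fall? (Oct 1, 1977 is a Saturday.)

Oct 1977 begins on a Saturday, so the first Tuesday is Oct 4 (3 days later).
The 4th Tuesday is 3 weeks later: 4 + 21 = 25.

Oct 25, 1977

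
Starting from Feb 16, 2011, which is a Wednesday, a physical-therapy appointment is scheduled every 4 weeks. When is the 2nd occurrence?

Mar 16, 2011

The 2nd occurrence is 1 interval after the first: 1 × 28 = 28 days after Feb 16, 2011.
Feb has 28 days — 12 days to the end of Feb leaves 16.
16 days into Mar → Mar 16, 2011.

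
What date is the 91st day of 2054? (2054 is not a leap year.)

Apr 1, 2054

Jan has 31 days (91 − 31 = 60 remain).
Feb has 28 days (60 − 28 = 32 remain).
Mar has 31 days (32 − 31 = 1 remain).
1 into Apr → Apr 1.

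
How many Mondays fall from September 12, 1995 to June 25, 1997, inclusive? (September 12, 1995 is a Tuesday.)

93

September 12, 1995 is a Tuesday; the first Monday on or after it is September 18, 1995 (6 days later).
From September 18, 1995 to June 25, 1997: 104 + 366 + 176 = 646 days (rest of 1995, 1996, to June 25, 1997 in 1997).
646 ÷ 7 = 92 full weeks with remainder 2, so 92 more Mondays after the first → 93.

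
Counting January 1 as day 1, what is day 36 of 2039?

Jan has 31 days (36 − 31 = 5 remain).
5 into Feb → Feb 5.

Feb 5, 2039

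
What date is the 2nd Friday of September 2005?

2005-09-09

September 2005 begins on a Thursday, so the first Friday is September 2 (1 day later).
The 2nd Friday is 1 weeks later: 2 + 7 = 9.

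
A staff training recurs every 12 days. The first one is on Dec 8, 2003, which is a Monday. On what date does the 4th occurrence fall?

Jan 13, 2004

The 4th occurrence is 3 intervals after the first: 3 × 12 = 36 days after Dec 8, 2003.
Dec has 31 days — 23 days to the end of Dec leaves 13.
13 days into Jan → Jan 13, 2004.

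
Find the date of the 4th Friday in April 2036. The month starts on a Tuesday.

April 2036 begins on a Tuesday, so the first Friday is April 4 (3 days later).
The 4th Friday is 3 weeks later: 4 + 21 = 25.

2036-04-25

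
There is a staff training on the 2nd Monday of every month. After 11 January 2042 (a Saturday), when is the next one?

January 2042 starts on a Wednesday; its first Monday is the 6th, so the 2nd Monday is the 13th — 13 January 2042.
13 January 2042 is after 11 January 2042, so that is the next one.

13 January 2042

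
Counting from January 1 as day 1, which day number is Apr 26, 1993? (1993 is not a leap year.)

Days in months before Apr: 31 + 28 + 31 = 90.
Plus 26 days into Apr → day 116.

116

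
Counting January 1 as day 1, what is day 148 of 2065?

January has 31 days (148 − 31 = 117 remain).
February has 28 days (117 − 28 = 89 remain).
March has 31 days (89 − 31 = 58 remain).
April has 30 days (58 − 30 = 28 remain).
28 into May → May 28.

2065-05-28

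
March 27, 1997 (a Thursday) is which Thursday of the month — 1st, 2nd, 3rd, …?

4th

Day 27 falls in week ⌈27/7⌉ of the month.
Days 1–7 hold the 1st Thursday, 8–14 the 2nd, 15–21 the 3rd, 22–28 the 4th, 29–31 the 5th.
27 is in the range for the 4th.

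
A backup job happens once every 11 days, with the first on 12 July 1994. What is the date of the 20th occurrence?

The 20th occurrence is 19 intervals after the first: 19 × 11 = 209 days after 12 July 1994.
July has 31 days — 19 days to the end of July leaves 190.
August has 31 days (159 left).
September has 30 days (129 left).
October has 31 days (98 left).
November has 30 days (68 left).
December has 31 days (37 left).
January has 31 days (6 left).
6 days into February → 6 February 1995.

6 February 1995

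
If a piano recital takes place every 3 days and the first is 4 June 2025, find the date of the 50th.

29 October 2025

The 50th occurrence is 49 intervals after the first: 49 × 3 = 147 days after 4 June 2025.
June has 30 days — 26 days to the end of June leaves 121.
July has 31 days (90 left).
August has 31 days (59 left).
September has 30 days (29 left).
29 days into October → 29 October 2025.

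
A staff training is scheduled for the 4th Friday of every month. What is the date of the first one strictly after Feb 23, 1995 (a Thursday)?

Feb 1995 starts on a Wednesday; its first Friday is the 3rd, so the 4th Friday is the 24th — Feb 24, 1995.
Feb 24, 1995 is after Feb 23, 1995, so that is the next one.

Feb 24, 1995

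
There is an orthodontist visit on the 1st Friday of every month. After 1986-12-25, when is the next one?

1987-01-02

December 1986 starts on a Monday, so its 1st Friday is 1986-12-05 (4 days in).
That is not after 1986-12-25, so look at January 1987.
January 1987 starts on a Thursday, so its 1st Friday is 1987-01-02 (1 day in).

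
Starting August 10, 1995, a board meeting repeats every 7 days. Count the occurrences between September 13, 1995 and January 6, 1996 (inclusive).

Occurrences land 7·i days after August 10, 1995 for i = 0, 1, 2, …
September 13, 1995 is 34 days after the start; 34 ÷ 7 = 4 remainder 6; since the remainder is 6, round up to i = 5. First occurrence in the window: #6 on September 14, 1995 (5×7 = 35 days in).
January 6, 1996 is 149 days after the start; 149 ÷ 7 = 21 remainder 2. Last occurrence in the window: #22 on January 4, 1996.
Occurrences #6 through #22: 17 in total.

17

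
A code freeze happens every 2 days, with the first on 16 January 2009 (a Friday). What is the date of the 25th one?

5 March 2009

The 25th occurrence is 24 intervals after the first: 24 × 2 = 48 days after 16 January 2009.
January has 31 days — 15 days to the end of January leaves 33.
February has 28 days (5 left).
5 days into March → 5 March 2009.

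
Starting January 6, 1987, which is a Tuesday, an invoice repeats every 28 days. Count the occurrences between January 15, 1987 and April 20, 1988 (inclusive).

Occurrences land 28·i days after January 6, 1987 for i = 0, 1, 2, …
January 15, 1987 is 9 days after the start; 9 ÷ 28 = 0 remainder 9; since the remainder is 9, round up to i = 1. First occurrence in the window: #2 on February 3, 1987 (1×28 = 28 days in).
April 20, 1988 is 470 days after the start; 470 ÷ 28 = 16 remainder 22. Last occurrence in the window: #17 on March 29, 1988.
Occurrences #2 through #17: 16 in total.

16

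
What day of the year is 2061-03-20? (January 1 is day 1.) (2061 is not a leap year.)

79

Days in months before March: 31 + 28 = 59.
Plus 20 days into March → day 79.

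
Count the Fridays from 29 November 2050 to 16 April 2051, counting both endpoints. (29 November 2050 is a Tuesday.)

29 November 2050 is a Tuesday; the first Friday on or after it is 2 December 2050 (3 days later).
From 2 December 2050 to 16 April 2051: 29 + 31 + 28 + 31 + 16 = 135 days (rest of December, January, February, March, April).
135 ÷ 7 = 19 full weeks with remainder 2, so 19 more Fridays after the first → 20.

20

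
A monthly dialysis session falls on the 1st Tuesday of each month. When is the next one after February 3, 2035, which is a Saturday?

February 6, 2035

February 2035 starts on a Thursday, so its 1st Tuesday is February 6, 2035 (5 days in).
February 6, 2035 is after February 3, 2035, so that is the next one.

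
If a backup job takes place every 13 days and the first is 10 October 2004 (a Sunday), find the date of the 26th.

31 August 2005

The 26th occurrence is 25 intervals after the first: 25 × 13 = 325 days after 10 October 2004.
October has 31 days — 21 days to the end of October leaves 304.
November has 30 days (274 left).
December has 31 days (243 left).
January has 31 days (212 left).
February has 28 days (184 left).
March has 31 days (153 left).
April has 30 days (123 left).
May has 31 days (92 left).
June has 30 days (62 left).
July has 31 days (31 left).
31 days into August → 31 August 2005.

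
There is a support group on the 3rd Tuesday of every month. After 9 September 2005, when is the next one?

September 2005 starts on a Thursday; its first Tuesday is the 6th, so the 3rd Tuesday is the 20th — 20 September 2005.
20 September 2005 is after 9 September 2005, so that is the next one.

20 September 2005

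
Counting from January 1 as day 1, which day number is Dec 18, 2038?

352

Days in months before Dec: 31 + 28 + 31 + 30 + 31 + 30 + 31 + 31 + 30 + 31 + 30 = 334.
Plus 18 days into Dec → day 352.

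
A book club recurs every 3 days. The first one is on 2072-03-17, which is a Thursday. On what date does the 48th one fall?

The 48th occurrence is 47 intervals after the first: 47 × 3 = 141 days after 2072-03-17.
March has 31 days — 14 days to the end of March leaves 127.
April has 30 days (97 left).
May has 31 days (66 left).
June has 30 days (36 left).
July has 31 days (5 left).
5 days into August → 2072-08-05.

2072-08-05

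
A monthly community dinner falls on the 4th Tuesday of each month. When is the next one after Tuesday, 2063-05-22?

2063-06-26

May 2063 starts on a Tuesday; its first Tuesday is the 1st, so the 4th Tuesday is the 22nd — 2063-05-22.
That is not after 2063-05-22, so look at June 2063.
June 2063 starts on a Friday; its first Tuesday is the 5th, so the 4th Tuesday is the 26th — 2063-06-26.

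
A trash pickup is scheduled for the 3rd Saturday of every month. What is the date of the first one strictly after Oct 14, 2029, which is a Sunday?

Oct 2029 starts on a Monday; its first Saturday is the 6th, so the 3rd Saturday is the 20th — Oct 20, 2029.
Oct 20, 2029 is after Oct 14, 2029, so that is the next one.

Oct 20, 2029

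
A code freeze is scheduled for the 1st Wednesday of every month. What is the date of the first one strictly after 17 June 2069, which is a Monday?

3 July 2069

June 2069 starts on a Saturday, so its 1st Wednesday is 5 June 2069 (4 days in).
That is not after 17 June 2069, so look at July 2069.
July 2069 starts on a Monday, so its 1st Wednesday is 3 July 2069 (2 days in).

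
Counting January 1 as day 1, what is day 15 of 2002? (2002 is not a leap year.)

2002-01-15

15 into January → January 15.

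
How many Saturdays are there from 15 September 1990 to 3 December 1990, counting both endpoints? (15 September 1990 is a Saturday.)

12

15 September 1990 is a Saturday; the first Saturday on or after it is 15 September 1990.
From 15 September 1990 to 3 December 1990: 15 + 31 + 30 + 3 = 79 days (rest of September, October, November, December).
79 ÷ 7 = 11 full weeks with remainder 2, so 11 more Saturdays after the first → 12.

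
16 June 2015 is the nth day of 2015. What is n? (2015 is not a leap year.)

167

Days in months before June: 31 + 28 + 31 + 30 + 31 = 151.
Plus 16 days into June → day 167.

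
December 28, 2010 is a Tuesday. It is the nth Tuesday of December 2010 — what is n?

Day 28 falls in week ⌈28/7⌉ of the month.
Days 1–7 hold the 1st Tuesday, 8–14 the 2nd, 15–21 the 3rd, 22–28 the 4th, 29–31 the 5th.
28 is in the range for the 4th.

4th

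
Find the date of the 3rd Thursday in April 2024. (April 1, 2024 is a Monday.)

18 April 2024

April 2024 begins on a Monday, so the first Thursday is April 4 (3 days later).
The 3rd Thursday is 2 weeks later: 4 + 14 = 18.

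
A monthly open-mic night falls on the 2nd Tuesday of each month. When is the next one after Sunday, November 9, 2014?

November 11, 2014

November 2014 starts on a Saturday; its first Tuesday is the 4th, so the 2nd Tuesday is the 11th — November 11, 2014.
November 11, 2014 is after November 9, 2014, so that is the next one.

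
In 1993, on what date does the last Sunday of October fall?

The first Sunday of October 1993 is October 3.
October 1993 has 31 days. Adding weeks: 3, 10, 17, 24, 31 — the last one ≤ 31 is the 31st.

1993-10-31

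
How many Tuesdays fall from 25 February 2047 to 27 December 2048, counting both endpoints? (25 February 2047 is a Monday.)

25 February 2047 is a Monday; the first Tuesday on or after it is 26 February 2047 (1 day later).
From 26 February 2047 to 27 December 2048: 308 + 362 = 670 days (rest of 2047, to 27 December 2048 in 2048).
670 ÷ 7 = 95 full weeks with remainder 5, so 95 more Tuesdays after the first → 96.

96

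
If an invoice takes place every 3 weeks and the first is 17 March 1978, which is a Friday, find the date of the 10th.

22 September 1978

The 10th occurrence is 9 intervals after the first: 9 × 21 = 189 days after 17 March 1978.
March has 31 days — 14 days to the end of March leaves 175.
April has 30 days (145 left).
May has 31 days (114 left).
June has 30 days (84 left).
July has 31 days (53 left).
August has 31 days (22 left).
22 days into September → 22 September 1978.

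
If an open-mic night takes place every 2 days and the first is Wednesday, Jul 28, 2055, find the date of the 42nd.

The 42nd occurrence is 41 intervals after the first: 41 × 2 = 82 days after Jul 28, 2055.
Jul has 31 days — 3 days to the end of Jul leaves 79.
Aug has 31 days (48 left).
Sep has 30 days (18 left).
18 days into Oct → Oct 18, 2055.

Oct 18, 2055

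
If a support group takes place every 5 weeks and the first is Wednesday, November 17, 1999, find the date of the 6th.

The 6th occurrence is 5 intervals after the first: 5 × 35 = 175 days after November 17, 1999.
November has 30 days — 13 days to the end of November leaves 162.
December has 31 days (131 left).
January has 31 days (100 left).
February has 29 days (71 left).
March has 31 days (40 left).
April has 30 days (10 left).
10 days into May → May 10, 2000.

May 10, 2000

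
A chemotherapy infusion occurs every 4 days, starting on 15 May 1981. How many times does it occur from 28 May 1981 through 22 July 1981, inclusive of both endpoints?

Occurrences land 4·i days after 15 May 1981 for i = 0, 1, 2, …
28 May 1981 is 13 days after the start; 13 ÷ 4 = 3 remainder 1; since the remainder is 1, round up to i = 4. First occurrence in the window: #5 on 31 May 1981 (4×4 = 16 days in).
22 July 1981 is 68 days after the start; 68 ÷ 4 = 17 remainder 0. Last occurrence in the window: #18 on 22 July 1981.
Occurrences #5 through #18: 14 in total.

14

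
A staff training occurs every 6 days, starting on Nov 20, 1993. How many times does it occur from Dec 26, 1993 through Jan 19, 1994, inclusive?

5

Occurrences land 6·i days after Nov 20, 1993 for i = 0, 1, 2, …
Dec 26, 1993 is 36 days after the start; 36 ÷ 6 = 6 remainder 0. First occurrence in the window: #7 on Dec 26, 1993 (6×6 = 36 days in).
Jan 19, 1994 is 60 days after the start; 60 ÷ 6 = 10 remainder 0. Last occurrence in the window: #11 on Jan 19, 1994.
Occurrences #7 through #11: 5 in total.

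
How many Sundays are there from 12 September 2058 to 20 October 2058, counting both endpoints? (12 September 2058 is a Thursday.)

6

12 September 2058 is a Thursday; the first Sunday on or after it is 15 September 2058 (3 days later).
From 15 September 2058 to 20 October 2058: 15 + 20 = 35 days (rest of September, October).
35 ÷ 7 = 5 full weeks with remainder 0, so 5 more Sundays after the first → 6.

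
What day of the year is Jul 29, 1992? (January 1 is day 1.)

211

Days in months before Jul: 31 + 29 + 31 + 30 + 31 + 30 = 182.
Plus 29 days into Jul → day 211.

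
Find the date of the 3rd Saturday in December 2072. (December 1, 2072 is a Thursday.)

December 17, 2072

December 2072 begins on a Thursday, so the first Saturday is December 3 (2 days later).
The 3rd Saturday is 2 weeks later: 3 + 14 = 17.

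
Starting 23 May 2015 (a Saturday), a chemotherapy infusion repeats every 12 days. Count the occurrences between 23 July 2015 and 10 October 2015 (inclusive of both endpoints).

6

Occurrences land 12·i days after 23 May 2015 for i = 0, 1, 2, …
23 July 2015 is 61 days after the start; 61 ÷ 12 = 5 remainder 1; since the remainder is 1, round up to i = 6. First occurrence in the window: #7 on 3 August 2015 (6×12 = 72 days in).
10 October 2015 is 140 days after the start; 140 ÷ 12 = 11 remainder 8. Last occurrence in the window: #12 on 2 October 2015.
Occurrences #7 through #12: 6 in total.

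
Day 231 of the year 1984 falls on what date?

January has 31 days (231 − 31 = 200 remain).
February has 29 days (200 − 29 = 171 remain).
March has 31 days (171 − 31 = 140 remain).
April has 30 days (140 − 30 = 110 remain).
May has 31 days (110 − 31 = 79 remain).
June has 30 days (79 − 30 = 49 remain).
July has 31 days (49 − 31 = 18 remain).
18 into August → August 18.

1984-08-18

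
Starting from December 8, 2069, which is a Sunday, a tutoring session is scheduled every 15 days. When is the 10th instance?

April 22, 2070

The 10th occurrence is 9 intervals after the first: 9 × 15 = 135 days after December 8, 2069.
December has 31 days — 23 days to the end of December leaves 112.
January has 31 days (81 left).
February has 28 days (53 left).
March has 31 days (22 left).
22 days into April → April 22, 2070.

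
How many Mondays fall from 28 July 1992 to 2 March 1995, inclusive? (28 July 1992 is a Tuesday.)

135

28 July 1992 is a Tuesday; the first Monday on or after it is 3 August 1992 (6 days later).
From 3 August 1992 to 2 March 1995: 150 + 365 + 365 + 61 = 941 days (rest of 1992, 1993, 1994, to 2 March 1995 in 1995).
941 ÷ 7 = 134 full weeks with remainder 3, so 134 more Mondays after the first → 135.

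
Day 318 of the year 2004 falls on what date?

13 November 2004

January has 31 days (318 − 31 = 287 remain).
February has 29 days (287 − 29 = 258 remain).
March has 31 days (258 − 31 = 227 remain).
April has 30 days (227 − 30 = 197 remain).
May has 31 days (197 − 31 = 166 remain).
June has 30 days (166 − 30 = 136 remain).
July has 31 days (136 − 31 = 105 remain).
August has 31 days (105 − 31 = 74 remain).
September has 30 days (74 − 30 = 44 remain).
October has 31 days (44 − 31 = 13 remain).
13 into November → November 13.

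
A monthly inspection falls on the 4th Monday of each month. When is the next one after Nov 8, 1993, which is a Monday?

Nov 22, 1993

Nov 1993 starts on a Monday; its first Monday is the 1st, so the 4th Monday is the 22nd — Nov 22, 1993.
Nov 22, 1993 is after Nov 8, 1993, so that is the next one.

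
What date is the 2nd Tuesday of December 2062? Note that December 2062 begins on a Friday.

12 December 2062

December 2062 begins on a Friday, so the first Tuesday is December 5 (4 days later).
The 2nd Tuesday is 1 weeks later: 5 + 7 = 12.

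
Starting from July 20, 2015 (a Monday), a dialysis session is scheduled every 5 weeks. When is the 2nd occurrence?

August 24, 2015

The 2nd occurrence is 1 interval after the first: 1 × 35 = 35 days after July 20, 2015.
July has 31 days — 11 days to the end of July leaves 24.
24 days into August → August 24, 2015.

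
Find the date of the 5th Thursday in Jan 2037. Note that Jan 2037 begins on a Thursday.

Jan 29, 2037

Jan 2037 begins on a Thursday, so the first Thursday is Jan 1.
The 5th Thursday is 4 weeks later: 1 + 28 = 29.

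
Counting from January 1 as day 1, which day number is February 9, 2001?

40

Days in months before February: 31 = 31.
Plus 9 days into February → day 40.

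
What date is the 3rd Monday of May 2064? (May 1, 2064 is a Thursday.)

May 19, 2064

May 2064 begins on a Thursday, so the first Monday is May 5 (4 days later).
The 3rd Monday is 2 weeks later: 5 + 14 = 19.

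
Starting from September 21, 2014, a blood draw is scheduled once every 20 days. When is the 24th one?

The 24th occurrence is 23 intervals after the first: 23 × 20 = 460 days after September 21, 2014.
September has 30 days — 9 days to the end of September leaves 451.
From end of September to end of 2014 is 92 days (359 left).
January has 31 days (328 left).
February has 28 days (300 left).
March has 31 days (269 left).
April has 30 days (239 left).
May has 31 days (208 left).
June has 30 days (178 left).
July has 31 days (147 left).
August has 31 days (116 left).
September has 30 days (86 left).
October has 31 days (55 left).
November has 30 days (25 left).
25 days into December → December 25, 2015.

December 25, 2015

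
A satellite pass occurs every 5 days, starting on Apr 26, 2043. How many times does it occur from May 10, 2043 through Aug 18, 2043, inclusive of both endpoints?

Occurrences land 5·i days after Apr 26, 2043 for i = 0, 1, 2, …
May 10, 2043 is 14 days after the start; 14 ÷ 5 = 2 remainder 4; since the remainder is 4, round up to i = 3. First occurrence in the window: #4 on May 11, 2043 (3×5 = 15 days in).
Aug 18, 2043 is 114 days after the start; 114 ÷ 5 = 22 remainder 4. Last occurrence in the window: #23 on Aug 14, 2043.
Occurrences #4 through #23: 20 in total.

20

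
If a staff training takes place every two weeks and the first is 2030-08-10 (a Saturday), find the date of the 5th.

2030-10-05

The 5th occurrence is 4 intervals after the first: 4 × 14 = 56 days after 2030-08-10.
August has 31 days — 21 days to the end of August leaves 35.
September has 30 days (5 left).
5 days into October → 2030-10-05.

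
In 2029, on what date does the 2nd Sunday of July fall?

2029-07-08

The first Sunday of July 2029 is July 1.
The 2nd Sunday is 1 weeks later: 1 + 7 = 8.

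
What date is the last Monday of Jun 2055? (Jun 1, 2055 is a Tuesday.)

Jun 28, 2055

Jun 2055 begins on a Tuesday, so the first Monday is Jun 7 (6 days later).
Jun 2055 has 30 days. Adding weeks: 7, 14, 21, 28 — the last one ≤ 30 is the 28th.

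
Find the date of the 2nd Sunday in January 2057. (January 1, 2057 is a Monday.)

January 2057 begins on a Monday, so the first Sunday is January 7 (6 days later).
The 2nd Sunday is 1 weeks later: 7 + 7 = 14.

2057-01-14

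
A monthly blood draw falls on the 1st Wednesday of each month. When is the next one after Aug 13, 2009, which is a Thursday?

Sep 2, 2009

Aug 2009 starts on a Saturday, so its 1st Wednesday is Aug 5, 2009 (4 days in).
That is not after Aug 13, 2009, so look at Sep 2009.
Sep 2009 starts on a Tuesday, so its 1st Wednesday is Sep 2, 2009 (1 day in).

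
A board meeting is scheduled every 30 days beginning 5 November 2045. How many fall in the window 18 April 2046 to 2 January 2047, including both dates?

9

Occurrences land 30·i days after 5 November 2045 for i = 0, 1, 2, …
18 April 2046 is 164 days after the start; 164 ÷ 30 = 5 remainder 14; since the remainder is 14, round up to i = 6. First occurrence in the window: #7 on 4 May 2046 (6×30 = 180 days in).
2 January 2047 is 423 days after the start; 423 ÷ 30 = 14 remainder 3. Last occurrence in the window: #15 on 30 December 2046.
Occurrences #7 through #15: 9 in total.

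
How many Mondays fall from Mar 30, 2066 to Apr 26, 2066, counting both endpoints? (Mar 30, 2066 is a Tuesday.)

Mar 30, 2066 is a Tuesday; the first Monday on or after it is Apr 5, 2066 (6 days later).
From Apr 5, 2066 to Apr 26, 2066 is 26 − 5 = 21 days.
21 ÷ 7 = 3 full weeks with remainder 0, so 3 more Mondays after the first → 4.

4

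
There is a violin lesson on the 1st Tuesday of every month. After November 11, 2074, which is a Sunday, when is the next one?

December 4, 2074

November 2074 starts on a Thursday, so its 1st Tuesday is November 6, 2074 (5 days in).
That is not after November 11, 2074, so look at December 2074.
December 2074 starts on a Saturday, so its 1st Tuesday is December 4, 2074 (3 days in).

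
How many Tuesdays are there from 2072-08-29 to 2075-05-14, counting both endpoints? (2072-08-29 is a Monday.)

142

2072-08-29 is a Monday; the first Tuesday on or after it is 2072-08-30 (1 day later).
From 2072-08-30 to 2075-05-14: 123 + 365 + 365 + 134 = 987 days (rest of 2072, 2073, 2074, to 2075-05-14 in 2075).
987 ÷ 7 = 141 full weeks with remainder 0, so 141 more Tuesdays after the first → 142.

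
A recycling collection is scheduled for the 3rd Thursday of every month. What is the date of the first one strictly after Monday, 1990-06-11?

June 1990 starts on a Friday; its first Thursday is the 7th, so the 3rd Thursday is the 21st — 1990-06-21.
1990-06-21 is after 1990-06-11, so that is the next one.

1990-06-21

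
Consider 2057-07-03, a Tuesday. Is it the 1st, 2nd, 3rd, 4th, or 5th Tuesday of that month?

1st

Day 3 falls in week ⌈3/7⌉ of the month.
Days 1–7 hold the 1st Tuesday, 8–14 the 2nd, 15–21 the 3rd, 22–28 the 4th, 29–31 the 5th.
3 is in the range for the 1st.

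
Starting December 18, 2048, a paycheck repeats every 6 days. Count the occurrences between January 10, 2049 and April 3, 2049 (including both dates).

14

Occurrences land 6·i days after December 18, 2048 for i = 0, 1, 2, …
January 10, 2049 is 23 days after the start; 23 ÷ 6 = 3 remainder 5; since the remainder is 5, round up to i = 4. First occurrence in the window: #5 on January 11, 2049 (4×6 = 24 days in).
April 3, 2049 is 106 days after the start; 106 ÷ 6 = 17 remainder 4. Last occurrence in the window: #18 on March 30, 2049.
Occurrences #5 through #18: 14 in total.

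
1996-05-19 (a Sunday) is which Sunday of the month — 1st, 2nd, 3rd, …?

Day 19 falls in week ⌈19/7⌉ of the month.
Days 1–7 hold the 1st Sunday, 8–14 the 2nd, 15–21 the 3rd, 22–28 the 4th, 29–31 the 5th.
19 is in the range for the 3rd.

3rd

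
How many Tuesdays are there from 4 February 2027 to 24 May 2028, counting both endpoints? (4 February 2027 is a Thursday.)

4 February 2027 is a Thursday; the first Tuesday on or after it is 9 February 2027 (5 days later).
From 9 February 2027 to 24 May 2028: 325 + 145 = 470 days (rest of 2027, to 24 May 2028 in 2028).
470 ÷ 7 = 67 full weeks with remainder 1, so 67 more Tuesdays after the first → 68.

68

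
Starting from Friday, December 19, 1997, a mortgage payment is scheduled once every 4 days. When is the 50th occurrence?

July 3, 1998

The 50th occurrence is 49 intervals after the first: 49 × 4 = 196 days after December 19, 1997.
December has 31 days — 12 days to the end of December leaves 184.
January has 31 days (153 left).
February has 28 days (125 left).
March has 31 days (94 left).
April has 30 days (64 left).
May has 31 days (33 left).
June has 30 days (3 left).
3 days into July → July 3, 1998.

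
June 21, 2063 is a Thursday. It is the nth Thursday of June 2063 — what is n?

3rd

Day 21 falls in week ⌈21/7⌉ of the month.
Days 1–7 hold the 1st Thursday, 8–14 the 2nd, 15–21 the 3rd, 22–28 the 4th, 29–31 the 5th.
21 is in the range for the 3rd.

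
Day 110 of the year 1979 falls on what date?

January has 31 days (110 − 31 = 79 remain).
February has 28 days (79 − 28 = 51 remain).
March has 31 days (51 − 31 = 20 remain).
20 into April → April 20.

April 20, 1979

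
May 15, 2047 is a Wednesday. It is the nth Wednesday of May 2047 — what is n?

3rd

Day 15 falls in week ⌈15/7⌉ of the month.
Days 1–7 hold the 1st Wednesday, 8–14 the 2nd, 15–21 the 3rd, 22–28 the 4th, 29–31 the 5th.
15 is in the range for the 3rd.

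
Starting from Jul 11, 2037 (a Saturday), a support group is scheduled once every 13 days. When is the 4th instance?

Aug 19, 2037

The 4th occurrence is 3 intervals after the first: 3 × 13 = 39 days after Jul 11, 2037.
Jul has 31 days — 20 days to the end of Jul leaves 19.
19 days into Aug → Aug 19, 2037.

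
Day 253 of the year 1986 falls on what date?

Jan has 31 days (253 − 31 = 222 remain).
Feb has 28 days (222 − 28 = 194 remain).
Mar has 31 days (194 − 31 = 163 remain).
Apr has 30 days (163 − 30 = 133 remain).
May has 31 days (133 − 31 = 102 remain).
Jun has 30 days (102 − 30 = 72 remain).
Jul has 31 days (72 − 31 = 41 remain).
Aug has 31 days (41 − 31 = 10 remain).
10 into Sep → Sep 10.

Sep 10, 1986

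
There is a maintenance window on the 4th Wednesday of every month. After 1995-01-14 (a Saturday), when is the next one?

1995-01-25

January 1995 starts on a Sunday; its first Wednesday is the 4th, so the 4th Wednesday is the 25th — 1995-01-25.
1995-01-25 is after 1995-01-14, so that is the next one.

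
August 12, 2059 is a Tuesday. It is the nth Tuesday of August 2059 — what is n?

Day 12 falls in week ⌈12/7⌉ of the month.
Days 1–7 hold the 1st Tuesday, 8–14 the 2nd, 15–21 the 3rd, 22–28 the 4th, 29–31 the 5th.
12 is in the range for the 2nd.

2nd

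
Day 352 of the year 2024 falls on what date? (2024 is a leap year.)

Dec 17, 2024

Jan has 31 days (352 − 31 = 321 remain).
Feb has 29 days (321 − 29 = 292 remain).
Mar has 31 days (292 − 31 = 261 remain).
Apr has 30 days (261 − 30 = 231 remain).
May has 31 days (231 − 31 = 200 remain).
Jun has 30 days (200 − 30 = 170 remain).
Jul has 31 days (170 − 31 = 139 remain).
Aug has 31 days (139 − 31 = 108 remain).
Sep has 30 days (108 − 30 = 78 remain).
Oct has 31 days (78 − 31 = 47 remain).
Nov has 30 days (47 − 30 = 17 remain).
17 into Dec → Dec 17.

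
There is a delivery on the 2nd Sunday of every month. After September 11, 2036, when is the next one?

September 2036 starts on a Monday; its first Sunday is the 7th, so the 2nd Sunday is the 14th — September 14, 2036.
September 14, 2036 is after September 11, 2036, so that is the next one.

September 14, 2036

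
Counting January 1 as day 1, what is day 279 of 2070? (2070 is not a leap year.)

6 October 2070

January has 31 days (279 − 31 = 248 remain).
February has 28 days (248 − 28 = 220 remain).
March has 31 days (220 − 31 = 189 remain).
April has 30 days (189 − 30 = 159 remain).
May has 31 days (159 − 31 = 128 remain).
June has 30 days (128 − 30 = 98 remain).
July has 31 days (98 − 31 = 67 remain).
August has 31 days (67 − 31 = 36 remain).
September has 30 days (36 − 30 = 6 remain).
6 into October → October 6.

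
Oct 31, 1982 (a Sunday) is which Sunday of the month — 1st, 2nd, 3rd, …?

Day 31 falls in week ⌈31/7⌉ of the month.
Days 1–7 hold the 1st Sunday, 8–14 the 2nd, 15–21 the 3rd, 22–28 the 4th, 29–31 the 5th.
31 is in the range for the 5th.

5th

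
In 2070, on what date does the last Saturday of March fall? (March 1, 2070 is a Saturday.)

March 29, 2070

March 2070 begins on a Saturday, so the first Saturday is March 1.
March 2070 has 31 days. Adding weeks: 1, 8, 15, 22, 29 — the last one ≤ 31 is the 29th.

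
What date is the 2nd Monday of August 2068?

August 13, 2068

August 2068 begins on a Wednesday, so the first Monday is August 6 (5 days later).
The 2nd Monday is 1 weeks later: 6 + 7 = 13.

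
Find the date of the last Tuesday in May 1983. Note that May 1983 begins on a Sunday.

May 1983 begins on a Sunday, so the first Tuesday is May 3 (2 days later).
May 1983 has 31 days. Adding weeks: 3, 10, 17, 24, 31 — the last one ≤ 31 is the 31st.

May 31, 1983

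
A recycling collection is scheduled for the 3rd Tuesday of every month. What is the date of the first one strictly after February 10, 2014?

February 18, 2014

February 2014 starts on a Saturday; its first Tuesday is the 4th, so the 3rd Tuesday is the 18th — February 18, 2014.
February 18, 2014 is after February 10, 2014, so that is the next one.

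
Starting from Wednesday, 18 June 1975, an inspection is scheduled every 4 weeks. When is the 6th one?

The 6th occurrence is 5 intervals after the first: 5 × 28 = 140 days after 18 June 1975.
June has 30 days — 12 days to the end of June leaves 128.
July has 31 days (97 left).
August has 31 days (66 left).
September has 30 days (36 left).
October has 31 days (5 left).
5 days into November → 5 November 1975.

5 November 1975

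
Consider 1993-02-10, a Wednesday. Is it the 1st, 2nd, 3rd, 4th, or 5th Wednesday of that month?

Day 10 falls in week ⌈10/7⌉ of the month.
Days 1–7 hold the 1st Wednesday, 8–14 the 2nd, 15–21 the 3rd, 22–28 the 4th, 29–31 the 5th.
10 is in the range for the 2nd.

2nd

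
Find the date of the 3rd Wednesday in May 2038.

The first Wednesday of May 2038 is May 5.
The 3rd Wednesday is 2 weeks later: 5 + 14 = 19.

May 19, 2038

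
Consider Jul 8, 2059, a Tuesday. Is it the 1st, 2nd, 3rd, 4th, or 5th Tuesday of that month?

Day 8 falls in week ⌈8/7⌉ of the month.
Days 1–7 hold the 1st Tuesday, 8–14 the 2nd, 15–21 the 3rd, 22–28 the 4th, 29–31 the 5th.
8 is in the range for the 2nd.

2nd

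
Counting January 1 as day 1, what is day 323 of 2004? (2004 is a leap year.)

November 18, 2004

January has 31 days (323 − 31 = 292 remain).
February has 29 days (292 − 29 = 263 remain).
March has 31 days (263 − 31 = 232 remain).
April has 30 days (232 − 30 = 202 remain).
May has 31 days (202 − 31 = 171 remain).
June has 30 days (171 − 30 = 141 remain).
July has 31 days (141 − 31 = 110 remain).
August has 31 days (110 − 31 = 79 remain).
September has 30 days (79 − 30 = 49 remain).
October has 31 days (49 − 31 = 18 remain).
18 into November → November 18.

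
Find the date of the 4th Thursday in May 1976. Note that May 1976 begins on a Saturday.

May 1976 begins on a Saturday, so the first Thursday is May 6 (5 days later).
The 4th Thursday is 3 weeks later: 6 + 21 = 27.

27 May 1976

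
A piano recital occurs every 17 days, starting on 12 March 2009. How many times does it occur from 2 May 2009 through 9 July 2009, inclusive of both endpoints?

5

Occurrences land 17·i days after 12 March 2009 for i = 0, 1, 2, …
2 May 2009 is 51 days after the start; 51 ÷ 17 = 3 remainder 0. First occurrence in the window: #4 on 2 May 2009 (3×17 = 51 days in).
9 July 2009 is 119 days after the start; 119 ÷ 17 = 7 remainder 0. Last occurrence in the window: #8 on 9 July 2009.
Occurrences #4 through #8: 5 in total.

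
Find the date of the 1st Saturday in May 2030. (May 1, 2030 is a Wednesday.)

2030-05-04

May 2030 begins on a Wednesday, so the first Saturday is May 4 (3 days later).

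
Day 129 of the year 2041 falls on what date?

May 9, 2041

Jan has 31 days (129 − 31 = 98 remain).
Feb has 28 days (98 − 28 = 70 remain).
Mar has 31 days (70 − 31 = 39 remain).
Apr has 30 days (39 − 30 = 9 remain).
9 into May → May 9.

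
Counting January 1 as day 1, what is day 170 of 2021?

Jun 19, 2021

Jan has 31 days (170 − 31 = 139 remain).
Feb has 28 days (139 − 28 = 111 remain).
Mar has 31 days (111 − 31 = 80 remain).
Apr has 30 days (80 − 30 = 50 remain).
May has 31 days (50 − 31 = 19 remain).
19 into Jun → Jun 19.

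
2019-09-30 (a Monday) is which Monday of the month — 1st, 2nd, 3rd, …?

Day 30 falls in week ⌈30/7⌉ of the month.
Days 1–7 hold the 1st Monday, 8–14 the 2nd, 15–21 the 3rd, 22–28 the 4th, 29–31 the 5th.
30 is in the range for the 5th.

5th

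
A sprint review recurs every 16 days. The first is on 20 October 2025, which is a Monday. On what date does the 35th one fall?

17 April 2027

The 35th occurrence is 34 intervals after the first: 34 × 16 = 544 days after 20 October 2025.
October has 31 days — 11 days to the end of October leaves 533.
From end of October to end of 2025 is 61 days (472 left).
2026 has 365 days (107 left).
January has 31 days (76 left).
February has 28 days (48 left).
March has 31 days (17 left).
17 days into April → 17 April 2027.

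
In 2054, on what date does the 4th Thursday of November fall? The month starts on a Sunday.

November 26, 2054

November 2054 begins on a Sunday, so the first Thursday is November 5 (4 days later).
The 4th Thursday is 3 weeks later: 5 + 21 = 26.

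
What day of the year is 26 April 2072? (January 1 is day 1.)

117

Days in months before April: 31 + 29 + 31 = 91.
Plus 26 days into April → day 117.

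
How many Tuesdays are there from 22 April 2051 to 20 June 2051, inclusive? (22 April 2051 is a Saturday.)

22 April 2051 is a Saturday; the first Tuesday on or after it is 25 April 2051 (3 days later).
From 25 April 2051 to 20 June 2051: 5 + 31 + 20 = 56 days (rest of April, May, June).
56 ÷ 7 = 8 full weeks with remainder 0, so 8 more Tuesdays after the first → 9.

9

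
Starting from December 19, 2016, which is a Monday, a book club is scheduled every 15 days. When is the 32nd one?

The 32nd occurrence is 31 intervals after the first: 31 × 15 = 465 days after December 19, 2016.
December has 31 days — 12 days to the end of December leaves 453.
2017 has 365 days (88 left).
January has 31 days (57 left).
February has 28 days (29 left).
29 days into March → March 29, 2018.

March 29, 2018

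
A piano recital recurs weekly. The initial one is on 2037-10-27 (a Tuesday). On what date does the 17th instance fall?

2038-02-16

The 17th occurrence is 16 intervals after the first: 16 × 7 = 112 days after 2037-10-27.
October has 31 days — 4 days to the end of October leaves 108.
November has 30 days (78 left).
December has 31 days (47 left).
January has 31 days (16 left).
16 days into February → 2038-02-16.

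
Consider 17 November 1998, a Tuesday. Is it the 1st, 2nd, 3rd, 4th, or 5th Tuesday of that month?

3rd

Day 17 falls in week ⌈17/7⌉ of the month.
Days 1–7 hold the 1st Tuesday, 8–14 the 2nd, 15–21 the 3rd, 22–28 the 4th, 29–31 the 5th.
17 is in the range for the 3rd.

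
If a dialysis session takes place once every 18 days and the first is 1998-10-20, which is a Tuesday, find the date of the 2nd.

1998-11-07

The 2nd occurrence is 1 interval after the first: 1 × 18 = 18 days after 1998-10-20.
October has 31 days — 11 days to the end of October leaves 7.
7 days into November → 1998-11-07.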